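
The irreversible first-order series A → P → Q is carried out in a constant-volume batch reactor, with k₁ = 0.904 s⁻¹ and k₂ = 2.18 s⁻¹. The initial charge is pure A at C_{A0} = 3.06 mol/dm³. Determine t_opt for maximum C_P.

For first-order series the maximum of C_P occurs at t_opt = ln(k₂/k₁)/(k₂−k₁).
= ln(2.18/0.904)/(2.18−0.904) = ln(2.412)/1.276 = 0.8803/1.276 = 0.690 s.

0.690 s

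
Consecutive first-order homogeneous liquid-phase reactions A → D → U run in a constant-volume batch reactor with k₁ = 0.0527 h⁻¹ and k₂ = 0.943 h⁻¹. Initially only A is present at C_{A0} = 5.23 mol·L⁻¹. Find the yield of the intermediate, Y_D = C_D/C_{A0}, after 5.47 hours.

0.0440

For first-order series with pure A initially, C_D(t) = k₁C_{A0}/(k₂−k₁)·(e^(−k₁t) − e^(−k₂t)).
e^(−k₁t) = e^(−0.0527×5.47) = e^(−0.2883) = 0.7496; e^(−k₂t) = e^(−5.158) = 0.005752.
C_D = 0.0527×5.23/(0.943−0.0527) × (0.7496−0.005752) = 0.3096×0.7438 = 0.2303 mol·L⁻¹.
Y_D = C_D/C_{A0} = 0.2303/5.23 = 0.0440.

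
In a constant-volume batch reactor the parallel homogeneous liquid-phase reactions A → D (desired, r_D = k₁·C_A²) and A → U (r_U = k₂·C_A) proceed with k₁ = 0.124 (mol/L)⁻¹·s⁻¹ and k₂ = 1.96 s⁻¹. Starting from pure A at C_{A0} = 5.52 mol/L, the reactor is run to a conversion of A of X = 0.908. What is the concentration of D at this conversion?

0.778 mol/L

C_A = C_{A0}(1−X) = 0.5078 mol/L.
Along a PFR/batch, dC_U/dC_A = −r_U/(r_D+r_U) = −k₂/(k₂+k₁·C_A).
Integrating from C_{A0} to C_A: C_U = (1.96/0.124)·ln[(1.96+0.124·5.52)/(1.96+0.124·0.508)] = 15.81·ln(2.644/2.023) = 4.235 mol/L.
Then C_D = (C_{A0}−C_A) − C_U = 5.012 − 4.235 = 0.7775 mol/L.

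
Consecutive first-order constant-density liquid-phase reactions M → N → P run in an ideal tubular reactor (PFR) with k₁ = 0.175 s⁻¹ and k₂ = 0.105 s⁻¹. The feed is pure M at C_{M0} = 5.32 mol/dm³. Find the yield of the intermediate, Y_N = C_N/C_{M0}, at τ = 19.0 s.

The intermediate concentration in a first-order A→B→C sequence is C_N = k₁C_{M0}(e^(−k₁τ) − e^(−k₂τ))/(k₂−k₁).
e^(−k₁τ) = e^(−0.175×19.0) = e^(−3.325) = 0.03597; e^(−k₂τ) = e^(−1.995) = 0.1360.
C_N = 0.175×5.32/(0.105−0.175) × (0.03597−0.1360) = (-13.30)×(-0.1000) = 1.331 mol/dm³.
Y_N = C_N/C_{M0} = 1.331/5.32 = 0.250.

0.250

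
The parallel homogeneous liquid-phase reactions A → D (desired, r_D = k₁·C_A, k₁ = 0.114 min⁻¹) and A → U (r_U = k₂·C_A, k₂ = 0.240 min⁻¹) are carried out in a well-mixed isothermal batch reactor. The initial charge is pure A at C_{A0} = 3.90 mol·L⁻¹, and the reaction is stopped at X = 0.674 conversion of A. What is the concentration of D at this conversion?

C_A = C_{A0}(1−X) = 1.271 mol·L⁻¹.
Both paths are first order in A, so the instantaneous fraction to D is constant: dC_D/d(−C_A) = k₁/(k₁+k₂) = 0.3220.
C_D = 0.3220·(C_{A0}−C_A) = 0.3220×2.629 = 0.846 mol·L⁻¹.

0.846 mol·L⁻¹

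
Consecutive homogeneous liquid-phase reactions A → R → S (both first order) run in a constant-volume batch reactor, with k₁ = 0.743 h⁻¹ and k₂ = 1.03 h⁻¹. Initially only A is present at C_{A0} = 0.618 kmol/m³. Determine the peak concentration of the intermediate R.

Evaluating C_R at t_opt = ln(k₂/k₁)/(k₂−k₁) gives C_{R,max}/C_{A0} = (k₁/k₂)^[k₂/(k₂−k₁)].
= (0.743/1.03)^(1.03/(1.03−0.743)) = (0.7214)^(3.589) = 0.3097.
C_{R,max} = 0.3097×0.618 = 0.191 kmol/m³.

0.191 kmol/m³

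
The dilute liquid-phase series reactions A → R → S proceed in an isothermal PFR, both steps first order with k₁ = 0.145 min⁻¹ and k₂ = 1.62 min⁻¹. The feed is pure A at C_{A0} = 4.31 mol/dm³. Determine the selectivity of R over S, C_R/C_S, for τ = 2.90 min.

0.228

Solving the coupled first-order balances gives C_R(τ) = [k₁/(k₂−k₁)]·C_{A0}·(e^(−k₁τ) − e^(−k₂τ)).
e^(−k₁τ) = e^(−0.145×2.90) = e^(−0.4205) = 0.6567; e^(−k₂τ) = e^(−4.698) = 0.009113.
C_R = 0.145×4.31/(1.62−0.145) × (0.6567−0.009113) = 0.4237×0.6476 = 0.2744 mol/dm³.
C_A = C_{A0}e^(−k₁τ) = 2.830 mol/dm³, so C_S = C_{A0}−C_A−C_R = 1.205 mol/dm³; C_R/C_S = 0.228.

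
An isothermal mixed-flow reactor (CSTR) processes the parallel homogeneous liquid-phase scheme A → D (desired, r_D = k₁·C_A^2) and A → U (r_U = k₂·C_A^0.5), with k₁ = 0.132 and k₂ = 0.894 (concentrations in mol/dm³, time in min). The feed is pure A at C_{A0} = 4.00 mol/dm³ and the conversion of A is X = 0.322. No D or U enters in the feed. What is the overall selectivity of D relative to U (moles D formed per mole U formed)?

0.659

Exit C_A = C_{A0}(1−X) = 4.00×0.678 = 2.712 mol/dm³.
A CSTR operates uniformly at the exit composition, giving r_D = 0.9709 and r_U = 1.472 (each k·C_A^n at C_A = 2.712).
Overall selectivity = C_D/C_U = r_Dτ/(r_Uτ) = r_D/r_U = 0.659.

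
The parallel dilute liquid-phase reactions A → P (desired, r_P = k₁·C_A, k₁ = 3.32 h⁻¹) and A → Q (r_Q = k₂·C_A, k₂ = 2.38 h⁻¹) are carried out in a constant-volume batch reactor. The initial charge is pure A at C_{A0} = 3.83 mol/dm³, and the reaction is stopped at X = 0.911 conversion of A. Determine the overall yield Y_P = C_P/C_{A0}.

C_A = C_{A0}(1−X) = 0.3409 mol/dm³.
Both paths are first order in A, so the instantaneous fraction to P is constant: dC_P/d(−C_A) = k₁/(k₁+k₂) = 0.5825.
C_P = 0.5825·(C_{A0}−C_A) = 0.5825×3.489 = 2.03 mol/dm³.
Y_P = C_P/C_{A0} = 2.032/3.83 = 0.531.

0.531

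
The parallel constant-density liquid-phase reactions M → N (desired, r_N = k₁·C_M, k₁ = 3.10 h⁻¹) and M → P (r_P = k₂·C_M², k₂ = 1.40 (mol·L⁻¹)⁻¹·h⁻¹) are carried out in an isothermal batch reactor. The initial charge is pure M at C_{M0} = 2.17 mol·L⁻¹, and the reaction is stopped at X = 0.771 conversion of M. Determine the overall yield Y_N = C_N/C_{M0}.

C_M = C_{M0}(1−X) = 0.4969 mol·L⁻¹.
Along a PFR/batch, dC_N/dC_M = −r_N/(r_N+r_P) = −k₁/(k₁+k₂·C_M).
Integrating from C_{M0} to C_M: C_N = (3.10/1.40)·ln[(3.10+1.40·2.17)/(3.10+1.40·0.497)] = 2.214·ln(6.138/3.796) = 1.064 mol·L⁻¹.
Y_N = C_N/C_{M0} = 1.064/2.17 = 0.490.

0.490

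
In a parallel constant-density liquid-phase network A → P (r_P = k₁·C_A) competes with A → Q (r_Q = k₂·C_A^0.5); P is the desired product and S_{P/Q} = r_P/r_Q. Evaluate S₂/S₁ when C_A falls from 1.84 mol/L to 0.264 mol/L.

S_{P/Q} = (k₁/k₂)·C_A^0.5, so S₂/S₁ = (C_{A,2}/C_{A,1})^0.5.
= (0.264/1.84)^0.5 = (0.1435)^0.5 = 0.379.

0.379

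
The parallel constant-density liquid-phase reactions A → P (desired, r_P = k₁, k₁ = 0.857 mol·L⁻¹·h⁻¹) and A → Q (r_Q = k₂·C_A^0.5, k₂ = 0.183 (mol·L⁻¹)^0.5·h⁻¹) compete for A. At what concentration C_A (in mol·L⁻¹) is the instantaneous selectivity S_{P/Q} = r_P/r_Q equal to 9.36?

S_{P/Q} = (k₁/k₂)·C_A^-0.5 ⇒ C_A = (S·k₂/k₁)^(-2).
= (9.36×0.183/0.857)^(-2) = (1.999)^(-2) = 0.250 mol·L⁻¹.

0.250 mol·L⁻¹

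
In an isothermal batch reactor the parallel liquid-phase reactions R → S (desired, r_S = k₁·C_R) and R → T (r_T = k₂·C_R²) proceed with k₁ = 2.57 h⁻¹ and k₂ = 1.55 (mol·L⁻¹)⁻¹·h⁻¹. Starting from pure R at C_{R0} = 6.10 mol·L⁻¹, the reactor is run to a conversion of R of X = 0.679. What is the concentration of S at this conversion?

1.27 mol·L⁻¹

C_R = C_{R0}(1−X) = 1.958 mol·L⁻¹.
Along a PFR/batch, dC_S/dC_R = −r_S/(r_S+r_T) = −k₁/(k₁+k₂·C_R).
Integrating from C_{R0} to C_R: C_S = (2.57/1.55)·ln[(2.57+1.55·6.10)/(2.57+1.55·1.96)] = 1.658·ln(12.03/5.605) = 1.266 mol·L⁻¹.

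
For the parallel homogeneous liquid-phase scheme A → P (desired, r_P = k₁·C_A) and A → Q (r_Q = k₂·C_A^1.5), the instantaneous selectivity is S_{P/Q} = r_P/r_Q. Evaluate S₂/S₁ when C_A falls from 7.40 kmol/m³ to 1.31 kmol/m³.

2.38

S_{P/Q} = (k₁/k₂)·C_A^-0.5, so S₂/S₁ = (C_{A,2}/C_{A,1})^-0.5.
= (1.31/7.40)^(-0.5) = (0.1770)^(-0.5) = 2.38.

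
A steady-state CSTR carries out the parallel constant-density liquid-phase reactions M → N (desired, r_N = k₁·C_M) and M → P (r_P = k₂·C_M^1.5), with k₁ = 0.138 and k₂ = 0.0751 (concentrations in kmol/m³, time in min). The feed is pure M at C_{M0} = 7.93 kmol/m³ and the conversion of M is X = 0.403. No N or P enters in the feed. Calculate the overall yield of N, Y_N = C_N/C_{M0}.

0.185

Exit C_M = C_{M0}(1−X) = 7.93×0.597 = 4.734 kmol/m³.
In a CSTR the entire volume is at exit conditions, so r_N = 0.138×4.734 = 0.6533 and r_P = 0.0751×4.734^1.5 = 0.7736.
Fraction of consumed M going to N: r_N/(r_N+r_P) = 0.4579.
C_N = 0.4579·C_{M0}·X = 0.4579×7.93×0.403 = 1.46 kmol/m³; Y_N = C_N/C_{M0} = 0.185.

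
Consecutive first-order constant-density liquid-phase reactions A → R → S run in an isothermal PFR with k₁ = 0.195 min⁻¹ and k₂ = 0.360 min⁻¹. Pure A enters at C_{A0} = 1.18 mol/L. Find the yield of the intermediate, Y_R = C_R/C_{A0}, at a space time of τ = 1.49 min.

0.193

Solving the coupled first-order balances gives C_R(τ) = [k₁/(k₂−k₁)]·C_{A0}·(e^(−k₁τ) − e^(−k₂τ)).
e^(−k₁τ) = e^(−0.195×1.49) = e^(−0.2906) = 0.7479; e^(−k₂τ) = e^(−0.5364) = 0.5848.
C_R = 0.195×1.18/(0.360−0.195) × (0.7479−0.5848) = 1.395×0.1630 = 0.2273 mol/L.
Y_R = C_R/C_{A0} = 0.2273/1.18 = 0.193.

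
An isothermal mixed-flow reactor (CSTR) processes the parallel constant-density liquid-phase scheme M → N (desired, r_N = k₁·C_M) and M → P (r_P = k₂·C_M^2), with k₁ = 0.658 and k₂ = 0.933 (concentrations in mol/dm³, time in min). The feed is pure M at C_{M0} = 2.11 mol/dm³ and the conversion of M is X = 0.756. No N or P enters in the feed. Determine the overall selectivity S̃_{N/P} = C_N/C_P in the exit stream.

1.37

Exit C_M = C_{M0}(1−X) = 2.11×0.244 = 0.5148 mol/dm³.
A CSTR operates uniformly at the exit composition, giving r_N = 0.3388 and r_P = 0.2473 (each k·C_M^n at C_M = 0.5148).
Overall selectivity = C_N/C_P = r_Nτ/(r_Pτ) = r_N/r_P = 1.37.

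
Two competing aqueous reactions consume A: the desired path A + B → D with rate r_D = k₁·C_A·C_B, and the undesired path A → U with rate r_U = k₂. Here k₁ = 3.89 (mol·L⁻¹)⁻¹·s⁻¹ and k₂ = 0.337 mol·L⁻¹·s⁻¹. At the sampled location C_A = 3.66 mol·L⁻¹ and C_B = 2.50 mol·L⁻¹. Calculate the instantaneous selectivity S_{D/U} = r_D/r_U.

106

S_{D/U} = r_D/r_U = (k₁·C_A·C_B)/(k₂) = (k₁/k₂)·C_A·C_B.
= (3.89×3.660×2.500) / (0.337) = 35.59/0.3370 = 106.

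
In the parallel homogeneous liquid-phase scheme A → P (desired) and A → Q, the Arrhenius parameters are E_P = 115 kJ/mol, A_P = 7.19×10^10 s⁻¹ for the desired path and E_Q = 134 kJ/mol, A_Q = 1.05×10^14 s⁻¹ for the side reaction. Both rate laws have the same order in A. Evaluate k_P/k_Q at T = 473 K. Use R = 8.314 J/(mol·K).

Since both paths have the same order in A, the concentration cancels and S_{P/Q} = k_P/k_Q = (A_P/A_Q)·exp[(E_Q−E_P)/(RT)].
(E_Q−E_P)/(RT) = (134−115)×10³/(8.314×473) = 19000/3933 = 4.832.
k_P/k_Q = (7.19×10^10/1.05×10^14)·exp(4.832) = 6.848×10^-4 × 125.4 = 0.0859.

0.0859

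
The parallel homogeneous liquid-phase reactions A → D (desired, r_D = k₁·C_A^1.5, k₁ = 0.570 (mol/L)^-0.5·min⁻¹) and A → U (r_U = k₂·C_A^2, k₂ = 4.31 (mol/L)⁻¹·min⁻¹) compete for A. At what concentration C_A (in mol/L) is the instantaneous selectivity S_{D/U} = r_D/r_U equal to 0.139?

S_{D/U} = (k₁/k₂)·C_A^-0.5 ⇒ C_A = (S·k₂/k₁)^(-2).
= (0.139×4.31/0.570)^(-2) = (1.051)^(-2) = 0.905 mol/L.

0.905 mol/L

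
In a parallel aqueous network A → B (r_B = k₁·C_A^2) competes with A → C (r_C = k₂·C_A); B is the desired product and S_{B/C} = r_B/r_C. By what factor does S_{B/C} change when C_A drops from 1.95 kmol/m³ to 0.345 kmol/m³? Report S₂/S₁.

0.177

S_{B/C} = (k₁/k₂)·C_A, so S₂/S₁ = (C_{A,2}/C_{A,1}).
= 0.345/1.95 = 0.177.
Selectivity toward B falls as C_A falls — high-concentration operation is favoured.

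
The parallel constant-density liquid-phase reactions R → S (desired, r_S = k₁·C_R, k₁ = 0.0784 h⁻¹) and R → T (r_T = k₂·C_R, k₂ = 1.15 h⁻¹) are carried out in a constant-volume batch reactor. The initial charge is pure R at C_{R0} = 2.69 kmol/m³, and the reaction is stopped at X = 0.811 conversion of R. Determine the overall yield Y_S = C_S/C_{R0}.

0.0518

C_R = C_{R0}(1−X) = 0.5084 kmol/m³.
Both paths are first order in R, so the instantaneous fraction to S is constant: dC_S/d(−C_R) = k₁/(k₁+k₂) = 0.06382.
C_S = 0.06382·(C_{R0}−C_R) = 0.06382×2.182 = 0.139 kmol/m³.
Y_S = C_S/C_{R0} = 0.1392/2.69 = 0.0518.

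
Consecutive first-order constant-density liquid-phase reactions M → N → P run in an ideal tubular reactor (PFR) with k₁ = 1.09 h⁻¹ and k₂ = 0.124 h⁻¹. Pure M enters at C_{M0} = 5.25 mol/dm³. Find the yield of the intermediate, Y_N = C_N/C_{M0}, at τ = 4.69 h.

0.624

For first-order series with pure M initially, C_N(τ) = k₁C_{M0}/(k₂−k₁)·(e^(−k₁τ) − e^(−k₂τ)).
e^(−k₁τ) = e^(−1.09×4.69) = e^(−5.112) = 0.006023; e^(−k₂τ) = e^(−0.5816) = 0.5590.
C_N = 1.09×5.25/(0.124−1.09) × (0.006023−0.5590) = (-5.924)×(-0.5530) = 3.276 mol/dm³.
Y_N = C_N/C_{M0} = 3.276/5.25 = 0.624.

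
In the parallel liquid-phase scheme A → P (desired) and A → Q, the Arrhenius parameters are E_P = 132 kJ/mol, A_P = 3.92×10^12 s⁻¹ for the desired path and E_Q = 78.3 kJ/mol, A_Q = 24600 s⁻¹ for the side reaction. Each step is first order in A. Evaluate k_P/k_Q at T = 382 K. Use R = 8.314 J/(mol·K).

k_P/k_Q = (A_P/A_Q)·exp[−(E_P−E_Q)/(RT)] = (A_P/A_Q)·exp[(E_Q−E_P)/(RT)].
(E_Q−E_P)/(RT) = (78.3−132)×10³/(8.314×382) = -53700/3176 = -16.91.
k_P/k_Q = (3.92×10^12/24600)·exp(-16.91) = 1.593×10^8 × 4.537×10^-8 = 7.23.

7.23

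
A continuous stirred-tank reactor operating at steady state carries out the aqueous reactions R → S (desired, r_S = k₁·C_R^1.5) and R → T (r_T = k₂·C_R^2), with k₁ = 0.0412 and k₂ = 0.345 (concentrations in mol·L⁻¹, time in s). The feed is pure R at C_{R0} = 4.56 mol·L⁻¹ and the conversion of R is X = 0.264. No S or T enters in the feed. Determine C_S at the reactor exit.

Exit C_R = C_{R0}(1−X) = 4.56×0.736 = 3.356 mol·L⁻¹.
In a CSTR the entire volume is at exit conditions, so r_S = 0.0412×3.356^1.5 = 0.2533 and r_T = 0.345×3.356^2 = 3.886.
Fraction of consumed R going to S: r_S/(r_S+r_T) = 0.06120.
C_S = 0.06120·C_{R0}·X = 0.06120×4.56×0.264 = 0.0737 mol·L⁻¹.

0.0737 mol·L⁻¹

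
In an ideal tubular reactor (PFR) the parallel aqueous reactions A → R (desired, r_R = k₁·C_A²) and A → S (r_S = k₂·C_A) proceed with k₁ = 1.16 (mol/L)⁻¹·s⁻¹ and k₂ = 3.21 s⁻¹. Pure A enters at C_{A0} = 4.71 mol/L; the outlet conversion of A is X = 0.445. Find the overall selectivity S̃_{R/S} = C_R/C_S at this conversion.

1.30

C_A = C_{A0}(1−X) = 2.614 mol/L.
Along a PFR/batch, dC_S/dC_A = −r_S/(r_R+r_S) = −k₂/(k₂+k₁·C_A).
Integrating from C_{A0} to C_A: C_S = (3.21/1.16)·ln[(3.21+1.16·4.71)/(3.21+1.16·2.61)] = 2.767·ln(8.674/6.242) = 0.9102 mol/L.
Then C_R = (C_{A0}−C_A) − C_S = 2.096 − 0.9102 = 1.186 mol/L.
S̃_{R/S} = C_R/C_S = 1.186/0.9102 = 1.30.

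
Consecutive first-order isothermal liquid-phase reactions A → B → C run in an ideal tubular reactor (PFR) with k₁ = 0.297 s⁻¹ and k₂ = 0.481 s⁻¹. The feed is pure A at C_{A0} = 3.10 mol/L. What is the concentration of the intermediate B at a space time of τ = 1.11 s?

0.665 mol/L

For first-order series with pure A initially, C_B(τ) = k₁C_{A0}/(k₂−k₁)·(e^(−k₁τ) − e^(−k₂τ)).
e^(−k₁τ) = e^(−0.297×1.11) = e^(−0.3297) = 0.7192; e^(−k₂τ) = e^(−0.5339) = 0.5863.
C_B = 0.297×3.10/(0.481−0.297) × (0.7192−0.5863) = 5.004×0.1329 = 0.6648 mol/L.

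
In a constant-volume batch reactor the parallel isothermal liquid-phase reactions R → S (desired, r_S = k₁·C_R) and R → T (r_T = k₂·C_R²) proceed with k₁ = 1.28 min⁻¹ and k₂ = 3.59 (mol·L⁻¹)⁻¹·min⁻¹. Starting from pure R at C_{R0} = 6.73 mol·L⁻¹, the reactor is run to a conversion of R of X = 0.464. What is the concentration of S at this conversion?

C_R = C_{R0}(1−X) = 3.607 mol·L⁻¹.
Along a PFR/batch, dC_S/dC_R = −r_S/(r_S+r_T) = −k₁/(k₁+k₂·C_R).
Integrating from C_{R0} to C_R: C_S = (1.28/3.59)·ln[(1.28+3.59·6.73)/(1.28+3.59·3.61)] = 0.3565·ln(25.44/14.23) = 0.2071 mol·L⁻¹.

0.207 mol·L⁻¹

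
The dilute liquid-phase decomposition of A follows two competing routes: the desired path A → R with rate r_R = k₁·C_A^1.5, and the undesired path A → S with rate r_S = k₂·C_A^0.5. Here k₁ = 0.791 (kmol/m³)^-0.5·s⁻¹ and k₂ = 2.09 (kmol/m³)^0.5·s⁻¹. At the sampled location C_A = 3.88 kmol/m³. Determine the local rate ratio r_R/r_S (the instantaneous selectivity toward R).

S_{R/S} = r_R/r_S = (k₁·C_A^1.5)/(k₂·C_A^0.5) = (k₁/k₂)·C_A.
= (0.791×3.880^1.5) / (2.09×3.880^0.5) = 6.045/4.117 = 1.47.
Since the desired path is higher order in A, keeping C_A high (PFR or concentrated feed) favours R.

1.47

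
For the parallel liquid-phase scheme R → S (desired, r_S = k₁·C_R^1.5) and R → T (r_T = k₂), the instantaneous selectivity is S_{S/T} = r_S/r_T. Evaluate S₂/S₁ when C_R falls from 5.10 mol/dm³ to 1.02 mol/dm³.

0.0894

S_{S/T} = (k₁/k₂)·C_R^1.5, so S₂/S₁ = (C_{R,2}/C_{R,1})^1.5.
= (1.02/5.10)^1.5 = (0.2000)^1.5 = 0.0894.
Selectivity toward S falls as C_R falls — high-concentration operation is favoured.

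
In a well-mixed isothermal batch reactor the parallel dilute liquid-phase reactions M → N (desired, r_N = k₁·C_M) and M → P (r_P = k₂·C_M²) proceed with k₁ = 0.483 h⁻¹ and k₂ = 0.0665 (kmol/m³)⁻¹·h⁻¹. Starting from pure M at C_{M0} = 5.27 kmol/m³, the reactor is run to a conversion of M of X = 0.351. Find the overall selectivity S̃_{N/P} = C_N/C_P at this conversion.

C_M = C_{M0}(1−X) = 3.420 kmol/m³.
Along a PFR/batch, dC_N/dC_M = −r_N/(r_N+r_P) = −k₁/(k₁+k₂·C_M).
Integrating from C_{M0} to C_M: C_N = (0.483/0.0665)·ln[(0.483+0.0665·5.27)/(0.483+0.0665·3.42)] = 7.263·ln(0.8335/0.7104) = 1.160 kmol/m³.
C_P = (C_{M0}−C_M)−C_N = 0.6899 kmol/m³; S̃_{N/P} = 1.160/0.6899 = 1.68.

1.68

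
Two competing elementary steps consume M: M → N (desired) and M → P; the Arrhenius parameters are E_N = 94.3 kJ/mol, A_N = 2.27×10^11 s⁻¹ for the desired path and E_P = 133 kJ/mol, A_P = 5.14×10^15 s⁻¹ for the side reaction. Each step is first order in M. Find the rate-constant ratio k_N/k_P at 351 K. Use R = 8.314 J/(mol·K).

Since both paths have the same order in M, the concentration cancels and S_{N/P} = k_N/k_P = (A_N/A_P)·exp[(E_P−E_N)/(RT)].
(E_P−E_N)/(RT) = (133−94.3)×10³/(8.314×351) = 38700/2918 = 13.26.
k_N/k_P = (2.27×10^11/5.14×10^15)·exp(13.26) = 4.416×10^-5 × 5.747×10^5 = 25.4.

25.4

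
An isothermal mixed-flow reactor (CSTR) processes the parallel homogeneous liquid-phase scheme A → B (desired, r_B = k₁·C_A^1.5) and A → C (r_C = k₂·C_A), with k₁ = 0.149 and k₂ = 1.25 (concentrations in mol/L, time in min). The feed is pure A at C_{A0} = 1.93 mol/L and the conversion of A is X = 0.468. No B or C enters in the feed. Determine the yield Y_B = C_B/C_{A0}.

Exit C_A = C_{A0}(1−X) = 1.93×0.532 = 1.027 mol/L.
Rates in a CSTR are evaluated at the outlet concentration: r_B = 0.149×1.027^1.5 = 0.1550, r_C = 1.25×1.027 = 1.283.
Fraction of consumed A going to B: r_B/(r_B+r_C) = 0.1078.
C_B = 0.1078·C_{A0}·X = 0.1078×1.93×0.468 = 0.0973 mol/L; Y_B = C_B/C_{A0} = 0.0504.

0.0504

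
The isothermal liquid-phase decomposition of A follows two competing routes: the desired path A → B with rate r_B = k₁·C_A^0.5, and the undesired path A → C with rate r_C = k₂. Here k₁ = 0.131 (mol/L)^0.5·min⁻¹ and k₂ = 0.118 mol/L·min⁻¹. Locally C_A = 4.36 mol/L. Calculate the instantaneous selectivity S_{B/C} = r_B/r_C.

S_{B/C} = r_B/r_C = (k₁·C_A^0.5)/(k₂) = (k₁/k₂)·C_A^0.5.
= (0.131×4.360^0.5) / (0.118) = 0.2735/0.1180 = 2.32.

2.32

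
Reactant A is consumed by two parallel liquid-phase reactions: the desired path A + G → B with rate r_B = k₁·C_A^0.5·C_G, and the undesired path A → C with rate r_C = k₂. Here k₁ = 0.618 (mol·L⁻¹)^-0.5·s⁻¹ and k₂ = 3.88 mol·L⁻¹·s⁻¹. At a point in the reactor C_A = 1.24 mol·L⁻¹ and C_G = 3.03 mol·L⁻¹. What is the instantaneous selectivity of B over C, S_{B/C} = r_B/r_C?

S_{B/C} = r_B/r_C = (k₁·C_A^0.5·C_G)/(k₂) = (k₁/k₂)·C_A^0.5·C_G.
= (0.618×1.240^0.5×3.030) / (3.88) = 2.085/3.880 = 0.537.

0.537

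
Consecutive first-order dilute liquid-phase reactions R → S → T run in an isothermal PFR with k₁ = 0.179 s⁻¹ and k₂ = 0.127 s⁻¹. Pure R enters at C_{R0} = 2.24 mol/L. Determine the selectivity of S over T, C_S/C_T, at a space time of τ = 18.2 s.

0.277

Solving the coupled first-order balances gives C_S(τ) = [k₁/(k₂−k₁)]·C_{R0}·(e^(−k₁τ) − e^(−k₂τ)).
e^(−k₁τ) = e^(−0.179×18.2) = e^(−3.258) = 0.03847; e^(−k₂τ) = e^(−2.311) = 0.09912.
C_S = 0.179×2.24/(0.127−0.179) × (0.03847−0.09912) = (-7.711)×(-0.06065) = 0.4677 mol/L.
C_R = C_{R0}e^(−k₁τ) = 0.08618 mol/L, so C_T = C_{R0}−C_R−C_S = 1.686 mol/L; C_S/C_T = 0.277.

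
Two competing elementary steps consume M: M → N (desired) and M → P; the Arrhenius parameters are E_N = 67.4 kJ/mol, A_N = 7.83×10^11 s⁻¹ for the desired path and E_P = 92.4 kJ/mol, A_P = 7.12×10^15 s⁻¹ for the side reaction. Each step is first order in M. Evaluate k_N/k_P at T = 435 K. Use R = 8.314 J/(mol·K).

k_N/k_P = (A_N/A_P)·exp[−(E_N−E_P)/(RT)] = (A_N/A_P)·exp[(E_P−E_N)/(RT)].
(E_P−E_N)/(RT) = (92.4−67.4)×10³/(8.314×435) = 25000/3617 = 6.913.
k_N/k_P = (7.83×10^11/7.12×10^15)·exp(6.913) = 1.100×10^-4 × 1005 = 0.111.

0.111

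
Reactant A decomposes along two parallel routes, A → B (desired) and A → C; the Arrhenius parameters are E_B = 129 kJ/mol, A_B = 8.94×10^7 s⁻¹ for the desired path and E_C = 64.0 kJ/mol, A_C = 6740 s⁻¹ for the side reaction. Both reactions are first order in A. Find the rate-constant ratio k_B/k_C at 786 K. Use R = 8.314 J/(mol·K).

k_B/k_C = (A_B/A_C)·exp[−(E_B−E_C)/(RT)] = (A_B/A_C)·exp[(E_C−E_B)/(RT)].
(E_C−E_B)/(RT) = (64.0−129)×10³/(8.314×786) = -65000/6535 = -9.947.
k_B/k_C = (8.94×10^7/6740)·exp(-9.947) = 13264 × 4.788×10^-5 = 0.635.

0.635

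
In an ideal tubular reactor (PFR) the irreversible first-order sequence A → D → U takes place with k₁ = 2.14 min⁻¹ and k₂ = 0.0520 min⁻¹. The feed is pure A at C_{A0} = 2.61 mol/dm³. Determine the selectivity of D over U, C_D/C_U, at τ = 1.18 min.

The intermediate concentration in a first-order A→B→C sequence is C_D = k₁C_{A0}(e^(−k₁τ) − e^(−k₂τ))/(k₂−k₁).
e^(−k₁τ) = e^(−2.14×1.18) = e^(−2.525) = 0.08004; e^(−k₂τ) = e^(−0.06136) = 0.9405.
C_D = 2.14×2.61/(0.0520−2.14) × (0.08004−0.9405) = (-2.675)×(-0.8604) = 2.302 mol/dm³.
C_A = C_{A0}e^(−k₁τ) = 0.2089 mol/dm³, so C_U = C_{A0}−C_A−C_D = 0.09941 mol/dm³; C_D/C_U = 23.2.

23.2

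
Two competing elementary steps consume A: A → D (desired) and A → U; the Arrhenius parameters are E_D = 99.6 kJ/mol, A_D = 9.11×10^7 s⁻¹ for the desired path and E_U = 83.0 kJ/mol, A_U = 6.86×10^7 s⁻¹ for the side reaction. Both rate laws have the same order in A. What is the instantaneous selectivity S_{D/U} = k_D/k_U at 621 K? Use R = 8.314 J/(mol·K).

k_D/k_U = (A_D/A_U)·exp[−(E_D−E_U)/(RT)] = (A_D/A_U)·exp[(E_U−E_D)/(RT)].
(E_U−E_D)/(RT) = (83.0−99.6)×10³/(8.314×621) = -16600/5163 = -3.215.
k_D/k_U = (9.11×10^7/6.86×10^7)·exp(-3.215) = 1.328 × 0.04015 = 0.0533.
Since E_D > E_U, raising the temperature improves selectivity toward D.

0.0533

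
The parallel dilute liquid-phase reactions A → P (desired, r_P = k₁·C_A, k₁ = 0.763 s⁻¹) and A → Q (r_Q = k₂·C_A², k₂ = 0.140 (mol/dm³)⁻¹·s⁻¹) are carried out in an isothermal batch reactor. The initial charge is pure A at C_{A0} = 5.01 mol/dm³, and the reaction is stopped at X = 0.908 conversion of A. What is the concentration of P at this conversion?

3.11 mol/dm³

C_A = C_{A0}(1−X) = 0.4609 mol/dm³.
Along a PFR/batch, dC_P/dC_A = −r_P/(r_P+r_Q) = −k₁/(k₁+k₂·C_A).
Integrating from C_{A0} to C_A: C_P = (0.763/0.140)·ln[(0.763+0.140·5.01)/(0.763+0.140·0.461)] = 5.450·ln(1.464/0.8275) = 3.111 mol/dm³.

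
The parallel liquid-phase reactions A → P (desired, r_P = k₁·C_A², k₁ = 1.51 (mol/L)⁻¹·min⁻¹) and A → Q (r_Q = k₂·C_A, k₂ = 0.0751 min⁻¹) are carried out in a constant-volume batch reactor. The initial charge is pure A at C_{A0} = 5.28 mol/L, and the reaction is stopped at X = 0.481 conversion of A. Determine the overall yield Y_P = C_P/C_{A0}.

C_A = C_{A0}(1−X) = 2.740 mol/L.
Along a PFR/batch, dC_Q/dC_A = −r_Q/(r_P+r_Q) = −k₂/(k₂+k₁·C_A).
Integrating from C_{A0} to C_A: C_Q = (0.0751/1.51)·ln[(0.0751+1.51·5.28)/(0.0751+1.51·2.74)] = 0.04974·ln(8.048/4.213) = 0.03219 mol/L.
Then C_P = (C_{A0}−C_A) − C_Q = 2.540 − 0.03219 = 2.507 mol/L.
Y_P = C_P/C_{A0} = 2.507/5.28 = 0.475.

0.475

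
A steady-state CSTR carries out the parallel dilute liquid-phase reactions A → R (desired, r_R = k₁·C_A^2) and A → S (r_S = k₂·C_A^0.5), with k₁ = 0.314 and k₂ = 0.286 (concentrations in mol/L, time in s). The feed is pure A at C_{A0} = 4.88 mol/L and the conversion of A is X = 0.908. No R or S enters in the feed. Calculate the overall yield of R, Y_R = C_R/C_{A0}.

0.225

Exit C_A = C_{A0}(1−X) = 4.88×0.0920 = 0.4490 mol/L.
A CSTR operates uniformly at the exit composition, giving r_R = 0.06329 and r_S = 0.1916 (each k·C_A^n at C_A = 0.4490).
Fraction of consumed A going to R: r_R/(r_R+r_S) = 0.2483.
C_R = 0.2483·C_{A0}·X = 0.2483×4.88×0.908 = 1.10 mol/L; Y_R = C_R/C_{A0} = 0.225.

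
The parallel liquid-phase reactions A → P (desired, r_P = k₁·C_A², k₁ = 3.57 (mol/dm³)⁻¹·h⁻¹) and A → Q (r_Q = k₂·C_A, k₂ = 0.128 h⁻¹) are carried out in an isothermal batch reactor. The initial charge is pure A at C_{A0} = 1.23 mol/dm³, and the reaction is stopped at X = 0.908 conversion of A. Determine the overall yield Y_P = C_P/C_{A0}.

0.846

C_A = C_{A0}(1−X) = 0.1132 mol/dm³.
Along a PFR/batch, dC_Q/dC_A = −r_Q/(r_P+r_Q) = −k₂/(k₂+k₁·C_A).
Integrating from C_{A0} to C_A: C_Q = (0.128/3.57)·ln[(0.128+3.57·1.23)/(0.128+3.57·0.113)] = 0.03585·ln(4.519/0.5320) = 0.07671 mol/dm³.
Then C_P = (C_{A0}−C_A) − C_Q = 1.117 − 0.07671 = 1.040 mol/dm³.
Y_P = C_P/C_{A0} = 1.040/1.23 = 0.846.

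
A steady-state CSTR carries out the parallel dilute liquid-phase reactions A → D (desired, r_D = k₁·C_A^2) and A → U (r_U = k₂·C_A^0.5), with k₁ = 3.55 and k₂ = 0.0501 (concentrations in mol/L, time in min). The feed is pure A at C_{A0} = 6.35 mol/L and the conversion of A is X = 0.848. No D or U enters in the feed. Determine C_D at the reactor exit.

5.31 mol/L

Exit C_A = C_{A0}(1−X) = 6.35×0.152 = 0.9652 mol/L.
In a CSTR the entire volume is at exit conditions, so r_D = 3.55×0.9652^2 = 3.307 and r_U = 0.0501×0.9652^0.5 = 0.04922.
Fraction of consumed A going to D: r_D/(r_D+r_U) = 0.9853.
C_D = 0.9853·C_{A0}·X = 0.9853×6.35×0.848 = 5.31 mol/L.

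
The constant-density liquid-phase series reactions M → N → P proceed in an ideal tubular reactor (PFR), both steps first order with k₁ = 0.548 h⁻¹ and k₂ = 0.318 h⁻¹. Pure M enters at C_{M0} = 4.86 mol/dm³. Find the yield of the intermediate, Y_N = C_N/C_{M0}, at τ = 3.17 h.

0.450

The intermediate concentration in a first-order A→B→C sequence is C_N = k₁C_{M0}(e^(−k₁τ) − e^(−k₂τ))/(k₂−k₁).
e^(−k₁τ) = e^(−0.548×3.17) = e^(−1.737) = 0.1760; e^(−k₂τ) = e^(−1.008) = 0.3649.
C_N = 0.548×4.86/(0.318−0.548) × (0.1760−0.3649) = (-11.58)×(-0.1889) = 2.187 mol/dm³.
Y_N = C_N/C_{M0} = 2.187/4.86 = 0.450.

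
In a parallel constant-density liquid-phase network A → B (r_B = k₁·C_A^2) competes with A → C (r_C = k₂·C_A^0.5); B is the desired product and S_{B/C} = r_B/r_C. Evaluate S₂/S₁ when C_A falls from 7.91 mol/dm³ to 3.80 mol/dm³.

S_{B/C} = (k₁/k₂)·C_A^1.5, so S₂/S₁ = (C_{A,2}/C_{A,1})^1.5.
= (3.80/7.91)^1.5 = (0.4804)^1.5 = 0.333.
Selectivity toward B falls as C_A falls — high-concentration operation is favoured.

0.333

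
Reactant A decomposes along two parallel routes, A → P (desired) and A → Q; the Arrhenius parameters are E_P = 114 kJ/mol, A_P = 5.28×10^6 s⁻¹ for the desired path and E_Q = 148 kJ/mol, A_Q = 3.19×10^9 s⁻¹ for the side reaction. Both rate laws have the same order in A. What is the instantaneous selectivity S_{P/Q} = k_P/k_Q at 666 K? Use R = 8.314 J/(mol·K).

k_P/k_Q = (A_P/A_Q)·exp[−(E_P−E_Q)/(RT)] = (A_P/A_Q)·exp[(E_Q−E_P)/(RT)].
(E_Q−E_P)/(RT) = (148−114)×10³/(8.314×666) = 34000/5537 = 6.140.
k_P/k_Q = (5.28×10^6/3.19×10^9)·exp(6.140) = 0.001655 × 464.2 = 0.768.

0.768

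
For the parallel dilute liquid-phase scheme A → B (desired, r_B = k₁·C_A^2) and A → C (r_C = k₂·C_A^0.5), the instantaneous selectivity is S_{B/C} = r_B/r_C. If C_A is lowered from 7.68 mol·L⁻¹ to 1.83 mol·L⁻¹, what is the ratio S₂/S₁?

S_{B/C} = (k₁/k₂)·C_A^1.5, so S₂/S₁ = (C_{A,2}/C_{A,1})^1.5.
= (1.83/7.68)^1.5 = (0.2383)^1.5 = 0.116.
Selectivity toward B falls as C_A falls — high-concentration operation is favoured.

0.116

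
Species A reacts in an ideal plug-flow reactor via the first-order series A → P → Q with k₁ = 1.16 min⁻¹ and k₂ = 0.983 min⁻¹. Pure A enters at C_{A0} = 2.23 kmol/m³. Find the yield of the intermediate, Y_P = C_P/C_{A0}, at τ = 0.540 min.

0.351

Solving the coupled first-order balances gives C_P(τ) = [k₁/(k₂−k₁)]·C_{A0}·(e^(−k₁τ) − e^(−k₂τ)).
e^(−k₁τ) = e^(−1.16×0.540) = e^(−0.6264) = 0.5345; e^(−k₂τ) = e^(−0.5308) = 0.5881.
C_P = 1.16×2.23/(0.983−1.16) × (0.5345−0.5881) = (-14.61)×(-0.05361) = 0.7835 kmol/m³.
Y_P = C_P/C_{A0} = 0.7835/2.23 = 0.351.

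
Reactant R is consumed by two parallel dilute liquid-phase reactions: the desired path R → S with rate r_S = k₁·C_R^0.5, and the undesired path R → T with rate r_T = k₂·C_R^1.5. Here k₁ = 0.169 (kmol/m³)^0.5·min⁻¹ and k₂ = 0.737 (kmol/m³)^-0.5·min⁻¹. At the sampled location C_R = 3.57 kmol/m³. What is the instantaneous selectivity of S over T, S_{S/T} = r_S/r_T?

0.0642

S_{S/T} = r_S/r_T = (k₁·C_R^0.5)/(k₂·C_R^1.5) = (k₁/k₂)·C_R⁻¹.
= (0.169×3.570^0.5) / (0.737×3.570^1.5) = 0.3193/4.971 = 0.0642.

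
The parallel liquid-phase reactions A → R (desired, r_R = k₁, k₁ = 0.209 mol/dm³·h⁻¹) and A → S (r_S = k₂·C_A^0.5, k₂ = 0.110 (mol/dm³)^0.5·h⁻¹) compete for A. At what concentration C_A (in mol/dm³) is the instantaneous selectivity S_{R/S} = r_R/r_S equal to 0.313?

S_{R/S} = (k₁/k₂)·C_A^-0.5 ⇒ C_A = (S·k₂/k₁)^(-2).
= (0.313×0.110/0.209)^(-2) = (0.1647)^(-2) = 36.8 mol/dm³.

36.8 mol/dm³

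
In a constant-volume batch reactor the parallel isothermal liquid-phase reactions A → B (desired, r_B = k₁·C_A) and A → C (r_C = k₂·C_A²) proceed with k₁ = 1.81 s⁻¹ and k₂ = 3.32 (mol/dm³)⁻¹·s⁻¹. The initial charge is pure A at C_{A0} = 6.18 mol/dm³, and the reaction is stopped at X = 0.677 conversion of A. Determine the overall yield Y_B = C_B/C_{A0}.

0.0859

C_A = C_{A0}(1−X) = 1.996 mol/dm³.
Along a PFR/batch, dC_B/dC_A = −r_B/(r_B+r_C) = −k₁/(k₁+k₂·C_A).
Integrating from C_{A0} to C_A: C_B = (1.81/3.32)·ln[(1.81+3.32·6.18)/(1.81+3.32·2.00)] = 0.5452·ln(22.33/8.437) = 0.5306 mol/dm³.
Y_B = C_B/C_{A0} = 0.5306/6.18 = 0.0859.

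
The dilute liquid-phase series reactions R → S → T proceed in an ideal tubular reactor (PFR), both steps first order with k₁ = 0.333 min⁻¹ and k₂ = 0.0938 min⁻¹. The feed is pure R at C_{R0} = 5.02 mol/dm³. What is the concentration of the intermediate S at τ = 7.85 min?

Solving the coupled first-order balances gives C_S(τ) = [k₁/(k₂−k₁)]·C_{R0}·(e^(−k₁τ) − e^(−k₂τ)).
e^(−k₁τ) = e^(−0.333×7.85) = e^(−2.614) = 0.07324; e^(−k₂τ) = e^(−0.7363) = 0.4789.
C_S = 0.333×5.02/(0.0938−0.333) × (0.07324−0.4789) = (-6.989)×(-0.4056) = 2.835 mol/dm³.

2.83 mol/dm³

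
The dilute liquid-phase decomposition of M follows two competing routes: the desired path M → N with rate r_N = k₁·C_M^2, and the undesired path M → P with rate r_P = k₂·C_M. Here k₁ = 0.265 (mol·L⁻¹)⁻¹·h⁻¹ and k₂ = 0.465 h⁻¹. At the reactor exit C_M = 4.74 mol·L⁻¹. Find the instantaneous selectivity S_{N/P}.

S_{N/P} = r_N/r_P = (k₁·C_M^2)/(k₂·C_M) = (k₁/k₂)·C_M.
= (0.265×4.740^2) / (0.465×4.740) = 5.954/2.204 = 2.70.
Since the desired path is higher order in M, keeping C_M high (PFR or concentrated feed) favours N.

2.70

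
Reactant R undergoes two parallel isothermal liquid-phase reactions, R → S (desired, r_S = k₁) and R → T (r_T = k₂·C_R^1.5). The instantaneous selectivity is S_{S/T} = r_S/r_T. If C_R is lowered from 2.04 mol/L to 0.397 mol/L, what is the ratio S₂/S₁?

11.6

S_{S/T} = (k₁/k₂)·C_R^-1.5, so S₂/S₁ = (C_{R,2}/C_{R,1})^-1.5.
= (0.397/2.04)^(-1.5) = (0.1946)^(-1.5) = 11.6.
Selectivity toward S rises as C_R falls — low-concentration operation is favoured.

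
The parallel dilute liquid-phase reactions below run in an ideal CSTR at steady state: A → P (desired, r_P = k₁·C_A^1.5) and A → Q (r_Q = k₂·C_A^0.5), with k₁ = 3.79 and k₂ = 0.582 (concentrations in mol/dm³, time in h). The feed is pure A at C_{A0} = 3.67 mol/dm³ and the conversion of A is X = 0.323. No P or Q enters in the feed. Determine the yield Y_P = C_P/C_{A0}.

0.304

Exit C_A = C_{A0}(1−X) = 3.67×0.677 = 2.485 mol/dm³.
In a CSTR the entire volume is at exit conditions, so r_P = 3.79×2.485^1.5 = 14.84 and r_Q = 0.582×2.485^0.5 = 0.9174.
Fraction of consumed A going to P: r_P/(r_P+r_Q) = 0.9418.
C_P = 0.9418·C_{A0}·X = 0.9418×3.67×0.323 = 1.12 mol/dm³; Y_P = C_P/C_{A0} = 0.304.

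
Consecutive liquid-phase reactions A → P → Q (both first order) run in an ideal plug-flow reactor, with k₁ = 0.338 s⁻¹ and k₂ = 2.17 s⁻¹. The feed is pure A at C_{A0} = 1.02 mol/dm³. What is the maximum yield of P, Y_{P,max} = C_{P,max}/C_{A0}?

At the optimum, C_{P,max}/C_{A0} = (k₁/k₂)^[k₂/(k₂−k₁)].
= (0.338/2.17)^(2.17/(2.17−0.338)) = (0.1558)^(1.184) = 0.1105.

0.111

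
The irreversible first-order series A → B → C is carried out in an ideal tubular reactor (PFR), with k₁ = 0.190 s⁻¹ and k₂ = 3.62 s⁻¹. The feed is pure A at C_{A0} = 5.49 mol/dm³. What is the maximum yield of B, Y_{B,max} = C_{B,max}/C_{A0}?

0.0446

Evaluating C_B at τ_opt = ln(k₂/k₁)/(k₂−k₁) gives C_{B,max}/C_{A0} = (k₁/k₂)^[k₂/(k₂−k₁)].
= (0.190/3.62)^(3.62/(3.62−0.190)) = (0.05249)^(1.055) = 0.04458.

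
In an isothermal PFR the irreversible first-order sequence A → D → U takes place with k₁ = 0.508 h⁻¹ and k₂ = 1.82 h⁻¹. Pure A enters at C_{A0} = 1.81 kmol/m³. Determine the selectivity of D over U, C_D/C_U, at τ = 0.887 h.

0.879

For first-order series with pure A initially, C_D(τ) = k₁C_{A0}/(k₂−k₁)·(e^(−k₁τ) − e^(−k₂τ)).
e^(−k₁τ) = e^(−0.508×0.887) = e^(−0.4506) = 0.6372; e^(−k₂τ) = e^(−1.614) = 0.1990.
C_D = 0.508×1.81/(1.82−0.508) × (0.6372−0.1990) = 0.7008×0.4382 = 0.3071 kmol/m³.
C_A = C_{A0}e^(−k₁τ) = 1.153 kmol/m³, so C_U = C_{A0}−C_A−C_D = 0.3495 kmol/m³; C_D/C_U = 0.879.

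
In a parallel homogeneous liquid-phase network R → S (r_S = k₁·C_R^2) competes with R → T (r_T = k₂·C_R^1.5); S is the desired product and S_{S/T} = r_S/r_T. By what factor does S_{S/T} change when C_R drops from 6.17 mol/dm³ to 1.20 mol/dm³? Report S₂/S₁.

0.441

S_{S/T} = (k₁/k₂)·C_R^0.5, so S₂/S₁ = (C_{R,2}/C_{R,1})^0.5.
= (1.20/6.17)^0.5 = (0.1945)^0.5 = 0.441.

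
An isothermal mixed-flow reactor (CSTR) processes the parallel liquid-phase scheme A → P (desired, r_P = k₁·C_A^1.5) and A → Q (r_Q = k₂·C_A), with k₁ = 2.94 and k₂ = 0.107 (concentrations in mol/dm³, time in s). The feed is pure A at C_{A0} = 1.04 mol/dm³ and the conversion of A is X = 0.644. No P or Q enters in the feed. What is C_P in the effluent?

0.632 mol/dm³

Exit C_A = C_{A0}(1−X) = 1.04×0.356 = 0.3702 mol/dm³.
A CSTR operates uniformly at the exit composition, giving r_P = 0.6623 and r_Q = 0.03962 (each k·C_A^n at C_A = 0.3702).
Fraction of consumed A going to P: r_P/(r_P+r_Q) = 0.9436.
C_P = 0.9436·C_{A0}·X = 0.9436×1.04×0.644 = 0.632 mol/dm³.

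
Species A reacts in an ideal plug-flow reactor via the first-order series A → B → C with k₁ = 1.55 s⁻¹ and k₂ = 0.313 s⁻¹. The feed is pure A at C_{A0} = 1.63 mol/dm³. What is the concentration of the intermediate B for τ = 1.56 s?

1.07 mol/dm³

For first-order series with pure A initially, C_B(τ) = k₁C_{A0}/(k₂−k₁)·(e^(−k₁τ) − e^(−k₂τ)).
e^(−k₁τ) = e^(−1.55×1.56) = e^(−2.418) = 0.08910; e^(−k₂τ) = e^(−0.4883) = 0.6137.
C_B = 1.55×1.63/(0.313−1.55) × (0.08910−0.6137) = (-2.042)×(-0.5246) = 1.071 mol/dm³.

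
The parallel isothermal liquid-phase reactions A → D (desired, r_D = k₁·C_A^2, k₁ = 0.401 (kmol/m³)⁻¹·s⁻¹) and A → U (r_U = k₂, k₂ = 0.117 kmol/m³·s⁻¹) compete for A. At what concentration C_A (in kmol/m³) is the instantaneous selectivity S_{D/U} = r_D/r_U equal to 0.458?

0.366 kmol/m³

S_{D/U} = (k₁/k₂)·C_A^2 ⇒ C_A = (S·k₂/k₁)^(0.5).
= (0.458×0.117/0.401)^(0.5) = (0.1336)^(0.5) = 0.366 kmol/m³.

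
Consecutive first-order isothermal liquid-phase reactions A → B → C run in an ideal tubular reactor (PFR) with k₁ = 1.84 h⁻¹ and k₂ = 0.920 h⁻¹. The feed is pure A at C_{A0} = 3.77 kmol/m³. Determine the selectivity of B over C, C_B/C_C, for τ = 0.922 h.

For first-order series with pure A initially, C_B(τ) = k₁C_{A0}/(k₂−k₁)·(e^(−k₁τ) − e^(−k₂τ)).
e^(−k₁τ) = e^(−1.84×0.922) = e^(−1.696) = 0.1833; e^(−k₂τ) = e^(−0.8482) = 0.4282.
C_B = 1.84×3.77/(0.920−1.84) × (0.1833−0.4282) = (-7.540)×(-0.2448) = 1.846 kmol/m³.
C_A = C_{A0}e^(−k₁τ) = 0.6911 kmol/m³, so C_C = C_{A0}−C_A−C_B = 1.233 kmol/m³; C_B/C_C = 1.50.

1.50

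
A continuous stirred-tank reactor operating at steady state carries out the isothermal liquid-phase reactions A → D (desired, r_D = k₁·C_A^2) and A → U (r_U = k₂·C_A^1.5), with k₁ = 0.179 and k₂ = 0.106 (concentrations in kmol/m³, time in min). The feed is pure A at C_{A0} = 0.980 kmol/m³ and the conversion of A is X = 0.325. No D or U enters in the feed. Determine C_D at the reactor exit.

Exit C_A = C_{A0}(1−X) = 0.980×0.675 = 0.6615 kmol/m³.
In a CSTR the entire volume is at exit conditions, so r_D = 0.179×0.6615^2 = 0.07833 and r_U = 0.106×0.6615^1.5 = 0.05703.
Fraction of consumed A going to D: r_D/(r_D+r_U) = 0.5787.
C_D = 0.5787·C_{A0}·X = 0.5787×0.980×0.325 = 0.184 kmol/m³.

0.184 kmol/m³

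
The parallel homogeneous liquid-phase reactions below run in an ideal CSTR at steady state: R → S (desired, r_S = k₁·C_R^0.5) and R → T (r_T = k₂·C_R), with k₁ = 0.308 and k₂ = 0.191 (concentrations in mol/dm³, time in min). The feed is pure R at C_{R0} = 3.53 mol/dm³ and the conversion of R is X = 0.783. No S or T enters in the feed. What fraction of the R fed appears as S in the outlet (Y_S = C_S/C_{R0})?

Exit C_R = C_{R0}(1−X) = 3.53×0.217 = 0.7660 mol/dm³.
A CSTR operates uniformly at the exit composition, giving r_S = 0.2696 and r_T = 0.1463 (each k·C_R^n at C_R = 0.7660).
Fraction of consumed R going to S: r_S/(r_S+r_T) = 0.6482.
C_S = 0.6482·C_{R0}·X = 0.6482×3.53×0.783 = 1.79 mol/dm³; Y_S = C_S/C_{R0} = 0.508.

0.508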